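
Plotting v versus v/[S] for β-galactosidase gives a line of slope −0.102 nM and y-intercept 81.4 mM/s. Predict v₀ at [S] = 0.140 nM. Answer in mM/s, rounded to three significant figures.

47.1 mM/s

In the Eadie–Hofstee form v = Vmax − Km·(v/[S]), the slope is −Km and the intercept is Vmax, so Km = 0.102 nM and Vmax = 81.4 mM/s.
v = 81.4 × 0.140/(0.102 + 0.140) = 47.1 mM/s.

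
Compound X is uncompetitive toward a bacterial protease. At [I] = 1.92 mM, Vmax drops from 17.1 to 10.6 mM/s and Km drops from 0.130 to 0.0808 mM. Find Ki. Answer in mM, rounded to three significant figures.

3.13 mM

Uncompetitive: Vmax,app = Vmax/α (and Km,app = Km/α) with α = 1 + [I]/Ki.
α = Vmax/Vmax,app = 17.1/10.6 = 1.613.
Ki = [I]/(α − 1) = 1.92/0.6132 = 3.13 mM.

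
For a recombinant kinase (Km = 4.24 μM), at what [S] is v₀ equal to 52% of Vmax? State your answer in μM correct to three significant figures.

4.59 μM

v/Vmax = [S]/(Km+[S]) = 0.52, so [S] = Km·0.52/(1 − 0.52) = 4.24 × 1.083.
[S] = 4.59 μM.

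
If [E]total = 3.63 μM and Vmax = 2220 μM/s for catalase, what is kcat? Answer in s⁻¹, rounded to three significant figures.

kcat = Vmax/[E]total = 2220 μM/s / 3.63 μM = 612 s⁻¹.

612 s⁻¹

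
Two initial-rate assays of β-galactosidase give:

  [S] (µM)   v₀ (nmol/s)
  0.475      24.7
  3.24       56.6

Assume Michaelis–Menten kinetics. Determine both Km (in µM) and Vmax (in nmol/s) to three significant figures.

From v = Vmax[S]/(Km+[S]), each point gives Vmax = v(Km+[S])/[S].
Equating: 24.7(Km+0.475)/0.475 = 56.6(Km+3.24)/3.24.
52.00·Km + 24.7 = 17.47·Km + 56.6, so (52.00 − 17.47)·Km = 56.6 − 24.7.
Km = 31.90/34.53 = 0.924 µM; then Vmax = 24.7(0.924+0.475)/0.475 = 72.7 nmol/s.

Km = 0.924 µM; Vmax = 72.7 nmol/s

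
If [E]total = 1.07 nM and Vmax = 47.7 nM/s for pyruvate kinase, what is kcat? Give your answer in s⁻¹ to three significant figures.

kcat = Vmax/[E]total = 47.7 nM/s / 1.07 nM = 44.6 s⁻¹.

44.6 s⁻¹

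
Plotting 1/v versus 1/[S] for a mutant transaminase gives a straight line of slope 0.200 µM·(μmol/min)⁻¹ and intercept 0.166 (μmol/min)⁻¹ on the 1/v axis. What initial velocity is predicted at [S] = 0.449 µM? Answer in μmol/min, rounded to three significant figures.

1.64 μmol/min

The y-intercept is 1/Vmax, so Vmax = 1/0.166 = 6.02 μmol/min.
The slope is Km/Vmax, so Km = 0.200 × 6.02 = 1.20 µM.
Then v = 6.02 × 0.449/(1.20 + 0.449) = 1.64 μmol/min.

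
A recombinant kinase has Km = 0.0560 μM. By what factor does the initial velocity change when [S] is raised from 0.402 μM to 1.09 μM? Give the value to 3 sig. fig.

The fractional saturations are [S]/(Km+[S]) = 0.402/0.4580 = 0.8777 and 1.09/1.146 = 0.9511.
v₂/v₁ is just their ratio: 0.9511/0.8777 = 1.08.

1.08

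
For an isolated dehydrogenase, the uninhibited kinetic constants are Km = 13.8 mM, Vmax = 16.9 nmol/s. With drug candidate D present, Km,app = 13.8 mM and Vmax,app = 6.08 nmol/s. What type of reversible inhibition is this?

noncompetitive

Vmax decreases (16.9 → 6.08 nmol/s) while Km is unchanged — pure noncompetitive inhibition.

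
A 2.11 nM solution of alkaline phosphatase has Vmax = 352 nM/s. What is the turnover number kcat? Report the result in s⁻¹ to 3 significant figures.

kcat = Vmax/[E]total = 352 nM/s / 2.11 nM = 167 s⁻¹.

167 s⁻¹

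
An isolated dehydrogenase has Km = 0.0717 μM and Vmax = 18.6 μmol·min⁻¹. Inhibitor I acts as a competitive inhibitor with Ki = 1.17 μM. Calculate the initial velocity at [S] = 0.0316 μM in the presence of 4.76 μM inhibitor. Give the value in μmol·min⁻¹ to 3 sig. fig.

With α = 1 + [I]/Ki = 1 + 4.76/1.17 = 5.068, the competitive rate law is v = Vmax[S] / (αKm + [S]).
v = 18.6×0.0316 / (5.068×0.0717 + 0.0316) = 0.5878/0.3950 = 1.49 μmol·min⁻¹.

1.49 μmol·min⁻¹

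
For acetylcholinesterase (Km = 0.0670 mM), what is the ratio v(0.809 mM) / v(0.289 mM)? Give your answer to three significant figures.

The fractional saturations are [S]/(Km+[S]) = 0.289/0.3560 = 0.8118 and 0.809/0.8760 = 0.9235.
v₂/v₁ is just their ratio: 0.9235/0.8118 = 1.14.

1.14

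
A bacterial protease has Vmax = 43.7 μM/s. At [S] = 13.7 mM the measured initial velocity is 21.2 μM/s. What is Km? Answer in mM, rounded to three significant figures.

v/Vmax = 21.2/43.7 = 0.4851 = [S]/(Km+[S]).
So Km + [S] = [S]/0.4851 = 28.24 mM, giving Km = 28.24 − 13.7 = 14.5 mM.

14.5 mM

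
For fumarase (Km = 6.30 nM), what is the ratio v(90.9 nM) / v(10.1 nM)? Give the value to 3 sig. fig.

1.52

Since Vmax cancels, v₂/v₁ = [S]₂(Km+[S]₁) / [S]₁(Km+[S]₂).
= 90.9×(6.30+10.1) / (10.1×(6.30+90.9)) = 1491/981.7 = 1.52.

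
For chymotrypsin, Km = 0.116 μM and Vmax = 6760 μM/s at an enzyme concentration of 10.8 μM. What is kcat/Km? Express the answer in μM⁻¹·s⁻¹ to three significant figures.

5400 μM⁻¹·s⁻¹

kcat = Vmax/[E]total = 6760/10.8 = 626 s⁻¹.
kcat/Km = 626/0.116 = 5400 μM⁻¹·s⁻¹.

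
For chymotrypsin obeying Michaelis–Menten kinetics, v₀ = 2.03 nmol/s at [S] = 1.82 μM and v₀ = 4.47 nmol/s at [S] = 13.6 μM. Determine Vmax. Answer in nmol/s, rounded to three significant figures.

5.49 nmol/s

In reciprocal form, 1/v = (Km/Vmax)·(1/[S]) + 1/Vmax. The two points give (1/[S], 1/v) = (0.5495, 0.4926) and (0.07353, 0.2237).
Slope = (0.4926 − 0.2237)/(0.5495 − 0.07353) = 0.5650; intercept = 0.4926 − 0.5650×0.5495 = 0.1822.
Vmax = 1/intercept = 5.49 nmol/s; Km = slope × Vmax = 0.5650 × 5.49 = 3.10 μM.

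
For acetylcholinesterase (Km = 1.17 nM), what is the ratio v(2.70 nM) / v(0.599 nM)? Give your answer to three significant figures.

The fractional saturations are [S]/(Km+[S]) = 0.599/1.769 = 0.3386 and 2.70/3.870 = 0.6977.
v₂/v₁ is just their ratio: 0.6977/0.3386 = 2.06.

2.06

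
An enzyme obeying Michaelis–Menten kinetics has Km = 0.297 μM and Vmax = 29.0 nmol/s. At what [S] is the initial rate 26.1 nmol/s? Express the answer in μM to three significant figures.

The required fractional saturation is v/Vmax = 26.1/29.0 = 0.9000.
Then [S]/(Km+[S]) = 0.9000 ⇒ [S] = 0.297 × 0.9000/(1 − 0.9000) = 2.67 μM.

2.67 μM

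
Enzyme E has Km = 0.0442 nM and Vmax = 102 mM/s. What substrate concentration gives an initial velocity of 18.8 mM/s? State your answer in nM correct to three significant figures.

Rearranging v = Vmax[S]/(Km+[S]) gives [S] = Km·v/(Vmax − v).
[S] = 0.0442 × 18.8 / (102 − 18.8) = 0.8310/83.20 = 0.00999 nM.

0.00999 nM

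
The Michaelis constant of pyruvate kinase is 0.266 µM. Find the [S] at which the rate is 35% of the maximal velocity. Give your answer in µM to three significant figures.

v/Vmax = [S]/(Km+[S]) = 0.35, so [S] = Km·0.35/(1 − 0.35) = 0.266 × 0.5385.
[S] = 0.143 µM.

0.143 µM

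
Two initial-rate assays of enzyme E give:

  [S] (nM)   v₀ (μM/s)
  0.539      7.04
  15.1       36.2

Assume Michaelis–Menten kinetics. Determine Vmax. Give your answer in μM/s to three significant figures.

From v = Vmax[S]/(Km+[S]), each point gives Vmax = v(Km+[S])/[S].
Equating: 7.04(Km+0.539)/0.539 = 36.2(Km+15.1)/15.1.
13.06·Km + 7.04 = 2.397·Km + 36.2, so (13.06 − 2.397)·Km = 36.2 − 7.04.
Km = 29.16/10.66 = 2.73 nM; then Vmax = 7.04(2.73+0.539)/0.539 = 42.8 μM/s.

42.8 μM/s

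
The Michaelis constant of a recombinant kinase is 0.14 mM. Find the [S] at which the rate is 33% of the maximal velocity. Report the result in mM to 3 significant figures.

0.0690 mM

v/Vmax = [S]/(Km+[S]) = 0.33, so [S] = Km·0.33/(1 − 0.33) = 0.14 × 0.4925.
[S] = 0.0690 mM.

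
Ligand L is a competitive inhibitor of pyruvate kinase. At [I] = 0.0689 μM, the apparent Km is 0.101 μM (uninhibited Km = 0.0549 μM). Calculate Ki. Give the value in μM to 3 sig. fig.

Competitive: Km,app = α·Km with α = 1 + [I]/Ki.
α = Km,app/Km = 0.101/0.0549 = 1.840.
Ki = [I]/(α − 1) = 0.0689/0.8397 = 0.0821 μM.

0.0821 μM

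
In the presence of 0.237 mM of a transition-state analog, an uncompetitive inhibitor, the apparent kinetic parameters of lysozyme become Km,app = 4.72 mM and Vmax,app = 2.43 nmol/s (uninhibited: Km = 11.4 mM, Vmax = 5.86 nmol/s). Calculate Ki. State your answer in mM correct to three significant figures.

Uncompetitive: Vmax,app = Vmax/α (and Km,app = Km/α) with α = 1 + [I]/Ki.
α = Vmax/Vmax,app = 5.86/2.43 = 2.412.
Since α = 1 + [I]/Ki, [I]/Ki = 2.412 − 1 = 1.412 and Ki = 0.237/1.412 = 0.168 mM.

0.168 mM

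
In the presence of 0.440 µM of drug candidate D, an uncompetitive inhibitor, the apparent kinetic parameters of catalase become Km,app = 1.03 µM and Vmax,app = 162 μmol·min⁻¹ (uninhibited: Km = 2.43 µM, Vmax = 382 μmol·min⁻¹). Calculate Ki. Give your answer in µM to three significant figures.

0.324 µM

Uncompetitive: Vmax,app = Vmax/α (and Km,app = Km/α) with α = 1 + [I]/Ki.
α = Vmax/Vmax,app = 382/162 = 2.358.
Since α = 1 + [I]/Ki, [I]/Ki = 2.358 − 1 = 1.358 and Ki = 0.440/1.358 = 0.324 µM.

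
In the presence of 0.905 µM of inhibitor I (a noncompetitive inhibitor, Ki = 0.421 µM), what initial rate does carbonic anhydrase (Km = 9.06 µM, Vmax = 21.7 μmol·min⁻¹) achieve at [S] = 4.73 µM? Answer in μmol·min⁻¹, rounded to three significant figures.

2.36 μmol·min⁻¹

α = 1 + [I]/Ki = 1 + 0.905/0.421 = 3.150.
For a noncompetitive inhibitor, Vmax is reduced to Vmax/α while Km is unchanged: Km,app = 9.06 µM, Vmax,app = 6.89 μmol·min⁻¹.
v = Vmax,app·[S]/(Km,app + [S]) = 6.89 × 4.73/(9.06 + 4.73) = 2.36 μmol·min⁻¹.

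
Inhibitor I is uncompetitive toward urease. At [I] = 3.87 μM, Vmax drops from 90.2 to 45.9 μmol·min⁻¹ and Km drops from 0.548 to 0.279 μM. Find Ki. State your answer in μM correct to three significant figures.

Uncompetitive: Vmax,app = Vmax/α (and Km,app = Km/α) with α = 1 + [I]/Ki.
α = Vmax/Vmax,app = 90.2/45.9 = 1.965.
Ki = [I]/(α − 1) = 3.87/0.9651 = 4.01 μM.

4.01 μM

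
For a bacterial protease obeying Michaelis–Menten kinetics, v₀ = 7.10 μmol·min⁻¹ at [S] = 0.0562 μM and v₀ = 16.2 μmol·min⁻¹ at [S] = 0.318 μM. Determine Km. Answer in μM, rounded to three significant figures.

0.121 μM

From v = Vmax[S]/(Km+[S]), each point gives Vmax = v(Km+[S])/[S].
Equating: 7.10(Km+0.0562)/0.0562 = 16.2(Km+0.318)/0.318.
126.3·Km + 7.10 = 50.94·Km + 16.2, so (126.3 − 50.94)·Km = 16.2 − 7.10.
Km = 9.100/75.39 = 0.121 μM; then Vmax = 7.10(0.121+0.0562)/0.0562 = 22.3 μmol·min⁻¹.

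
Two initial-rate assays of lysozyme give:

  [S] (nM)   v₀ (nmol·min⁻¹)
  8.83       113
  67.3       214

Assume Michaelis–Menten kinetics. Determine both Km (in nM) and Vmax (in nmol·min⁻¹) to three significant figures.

Km = 10.5 nM; Vmax = 247 nmol·min⁻¹

From v = Vmax[S]/(Km+[S]), each point gives Vmax = v(Km+[S])/[S].
Equating: 113(Km+8.83)/8.83 = 214(Km+67.3)/67.3.
12.80·Km + 113 = 3.180·Km + 214, so (12.80 − 3.180)·Km = 214 − 113.
Km = 101.0/9.617 = 10.5 nM; then Vmax = 113(10.5+8.83)/8.83 = 247 nmol·min⁻¹.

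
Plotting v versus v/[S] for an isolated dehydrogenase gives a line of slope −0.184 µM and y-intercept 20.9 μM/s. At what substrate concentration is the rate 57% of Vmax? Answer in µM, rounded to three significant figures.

The Eadie–Hofstee slope gives Km = 0.184 µM (slope = −Km).
v/Vmax = [S]/(Km+[S]) = 0.57 ⇒ [S] = Km·0.57/(1−0.57) = 0.184 × 1.326 = 0.244 µM.

0.244 µM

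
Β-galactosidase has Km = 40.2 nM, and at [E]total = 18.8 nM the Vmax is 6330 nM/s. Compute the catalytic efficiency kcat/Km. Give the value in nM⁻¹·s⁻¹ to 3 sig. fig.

8.38 nM⁻¹·s⁻¹

kcat = Vmax/[E]total = 6330/18.8 = 337 s⁻¹.
kcat/Km = 337/40.2 = 8.38 nM⁻¹·s⁻¹.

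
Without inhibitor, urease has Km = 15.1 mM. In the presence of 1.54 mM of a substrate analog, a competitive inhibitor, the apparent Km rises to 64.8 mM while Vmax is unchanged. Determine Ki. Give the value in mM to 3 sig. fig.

0.468 mM

Competitive: Km,app = α·Km with α = 1 + [I]/Ki.
α = Km,app/Km = 64.8/15.1 = 4.291.
Since α = 1 + [I]/Ki, [I]/Ki = 4.291 − 1 = 3.291 and Ki = 1.54/3.291 = 0.468 mM.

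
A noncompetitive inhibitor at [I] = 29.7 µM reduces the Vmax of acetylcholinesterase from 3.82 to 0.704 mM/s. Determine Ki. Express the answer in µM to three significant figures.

Noncompetitive: Vmax,app = Vmax/α with α = 1 + [I]/Ki.
α = Vmax/Vmax,app = 3.82/0.704 = 5.426.
Since α = 1 + [I]/Ki, [I]/Ki = 5.426 − 1 = 4.426 and Ki = 29.7/4.426 = 6.71 µM.

6.71 µM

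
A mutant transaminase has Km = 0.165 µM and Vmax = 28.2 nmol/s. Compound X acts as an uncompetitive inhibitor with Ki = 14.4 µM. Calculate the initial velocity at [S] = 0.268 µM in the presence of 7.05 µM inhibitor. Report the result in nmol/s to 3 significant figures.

13.4 nmol/s

With α = 1 + [I]/Ki = 1 + 7.05/14.4 = 1.490, the uncompetitive rate law is v = (Vmax/α)·[S] / (Km/α + [S]).
v = (28.2/1.490)×0.268 / (0.165/1.490 + 0.268) = 5.074/0.3788 = 13.4 nmol/s.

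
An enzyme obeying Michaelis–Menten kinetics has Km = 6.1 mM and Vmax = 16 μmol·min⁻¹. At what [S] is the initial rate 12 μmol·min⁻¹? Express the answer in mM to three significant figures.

18.3 mM

The required fractional saturation is v/Vmax = 12/16 = 0.7500.
Then [S]/(Km+[S]) = 0.7500 ⇒ [S] = 6.1 × 0.7500/(1 − 0.7500) = 18.3 mM.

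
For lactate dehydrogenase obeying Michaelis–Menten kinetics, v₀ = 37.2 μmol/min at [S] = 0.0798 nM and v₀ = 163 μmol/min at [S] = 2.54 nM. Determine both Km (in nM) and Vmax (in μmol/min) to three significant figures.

From v = Vmax[S]/(Km+[S]), each point gives Vmax = v(Km+[S])/[S].
Equating: 37.2(Km+0.0798)/0.0798 = 163(Km+2.54)/2.54.
466.2·Km + 37.2 = 64.17·Km + 163, so (466.2 − 64.17)·Km = 163 − 37.2.
Km = 125.8/402.0 = 0.313 nM; then Vmax = 37.2(0.313+0.0798)/0.0798 = 183 μmol/min.

Km = 0.313 nM; Vmax = 183 μmol/min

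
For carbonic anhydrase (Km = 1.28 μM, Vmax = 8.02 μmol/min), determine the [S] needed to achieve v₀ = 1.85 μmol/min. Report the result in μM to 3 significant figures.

0.384 μM

Rearranging v = Vmax[S]/(Km+[S]) gives [S] = Km·v/(Vmax − v).
[S] = 1.28 × 1.85 / (8.02 − 1.85) = 2.368/6.170 = 0.384 μM.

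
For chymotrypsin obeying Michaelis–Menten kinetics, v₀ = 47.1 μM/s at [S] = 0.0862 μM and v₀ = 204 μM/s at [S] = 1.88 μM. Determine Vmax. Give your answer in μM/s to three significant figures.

In reciprocal form, 1/v = (Km/Vmax)·(1/[S]) + 1/Vmax. The two points give (1/[S], 1/v) = (11.60, 0.02123) and (0.5319, 0.004902).
Slope = (0.02123 − 0.004902)/(11.60 − 0.5319) = 0.001475; intercept = 0.02123 − 0.001475×11.60 = 0.004117.
Vmax = 1/intercept = 243 μM/s; Km = slope × Vmax = 0.001475 × 243 = 0.358 μM.

243 μM/s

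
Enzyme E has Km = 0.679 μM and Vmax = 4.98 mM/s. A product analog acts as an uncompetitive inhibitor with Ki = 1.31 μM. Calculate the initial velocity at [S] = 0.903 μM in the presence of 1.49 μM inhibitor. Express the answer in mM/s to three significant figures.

1.72 mM/s

α = 1 + [I]/Ki = 1 + 1.49/1.31 = 2.137.
For an uncompetitive inhibitor, both parameters are divided by α, giving Vmax/α and Km/α: Km,app = 0.318 μM, Vmax,app = 2.33 mM/s.
v = Vmax,app·[S]/(Km,app + [S]) = 2.33 × 0.903/(0.318 + 0.903) = 1.72 mM/s.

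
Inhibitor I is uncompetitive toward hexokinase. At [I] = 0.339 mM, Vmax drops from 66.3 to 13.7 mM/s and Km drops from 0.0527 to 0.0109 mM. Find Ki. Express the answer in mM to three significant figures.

0.0883 mM

Uncompetitive: Vmax,app = Vmax/α (and Km,app = Km/α) with α = 1 + [I]/Ki.
α = Vmax/Vmax,app = 66.3/13.7 = 4.839.
Ki = [I]/(α − 1) = 0.339/3.839 = 0.0883 mM.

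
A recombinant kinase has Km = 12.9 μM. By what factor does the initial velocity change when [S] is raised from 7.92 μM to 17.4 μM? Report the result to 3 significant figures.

1.51

Since Vmax cancels, v₂/v₁ = [S]₂(Km+[S]₁) / [S]₁(Km+[S]₂).
= 17.4×(12.9+7.92) / (7.92×(12.9+17.4)) = 362.3/240.0 = 1.51.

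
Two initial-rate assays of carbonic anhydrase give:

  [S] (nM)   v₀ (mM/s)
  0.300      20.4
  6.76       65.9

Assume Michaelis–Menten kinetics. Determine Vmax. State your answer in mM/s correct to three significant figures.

From v = Vmax[S]/(Km+[S]), each point gives Vmax = v(Km+[S])/[S].
Equating: 20.4(Km+0.300)/0.300 = 65.9(Km+6.76)/6.76.
68.00·Km + 20.4 = 9.749·Km + 65.9, so (68.00 − 9.749)·Km = 65.9 − 20.4.
Km = 45.50/58.25 = 0.781 nM; then Vmax = 20.4(0.781+0.300)/0.300 = 73.5 mM/s.

73.5 mM/s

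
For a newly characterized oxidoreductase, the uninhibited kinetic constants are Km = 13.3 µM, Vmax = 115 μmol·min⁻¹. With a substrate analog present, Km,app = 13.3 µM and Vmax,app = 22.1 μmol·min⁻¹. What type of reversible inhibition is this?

noncompetitive

Vmax decreases (115 → 22.1 μmol·min⁻¹) while Km is unchanged — pure noncompetitive inhibition.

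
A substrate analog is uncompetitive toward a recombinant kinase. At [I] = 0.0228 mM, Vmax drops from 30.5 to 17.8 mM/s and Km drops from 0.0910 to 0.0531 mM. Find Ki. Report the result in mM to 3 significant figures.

0.0320 mM

Uncompetitive: Vmax,app = Vmax/α (and Km,app = Km/α) with α = 1 + [I]/Ki.
α = Vmax/Vmax,app = 30.5/17.8 = 1.713.
Ki = [I]/(α − 1) = 0.0228/0.7135 = 0.0320 mM.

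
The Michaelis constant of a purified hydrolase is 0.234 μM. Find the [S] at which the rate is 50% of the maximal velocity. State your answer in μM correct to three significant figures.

0.234 μM

v/Vmax = [S]/(Km+[S]) = 0.5, so [S] = Km·0.5/(1 − 0.5) = 0.234 × 1.000.
[S] = 0.234 μM.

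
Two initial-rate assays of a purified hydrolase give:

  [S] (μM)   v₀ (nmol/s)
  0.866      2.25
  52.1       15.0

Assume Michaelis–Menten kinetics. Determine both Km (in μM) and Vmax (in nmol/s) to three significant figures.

In reciprocal form, 1/v = (Km/Vmax)·(1/[S]) + 1/Vmax. The two points give (1/[S], 1/v) = (1.155, 0.4444) and (0.01919, 0.06667).
Slope = (0.4444 − 0.06667)/(1.155 − 0.01919) = 0.3327; intercept = 0.4444 − 0.3327×1.155 = 0.06028.
Vmax = 1/intercept = 16.6 nmol/s; Km = slope × Vmax = 0.3327 × 16.6 = 5.52 μM.

Km = 5.52 μM; Vmax = 16.6 nmol/s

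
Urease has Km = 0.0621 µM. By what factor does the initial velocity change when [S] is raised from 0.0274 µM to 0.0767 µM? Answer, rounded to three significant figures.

The fractional saturations are [S]/(Km+[S]) = 0.0274/0.08950 = 0.3061 and 0.0767/0.1388 = 0.5526.
v₂/v₁ is just their ratio: 0.5526/0.3061 = 1.81.

1.81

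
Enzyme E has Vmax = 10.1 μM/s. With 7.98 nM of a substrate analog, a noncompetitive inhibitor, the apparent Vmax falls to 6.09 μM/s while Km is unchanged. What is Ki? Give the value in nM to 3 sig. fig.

12.1 nM

Noncompetitive: Vmax,app = Vmax/α with α = 1 + [I]/Ki.
α = Vmax/Vmax,app = 10.1/6.09 = 1.658.
Ki = [I]/(α − 1) = 7.98/0.6585 = 12.1 nM.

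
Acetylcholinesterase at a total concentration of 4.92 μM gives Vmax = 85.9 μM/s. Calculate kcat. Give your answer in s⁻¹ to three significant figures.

17.5 s⁻¹

kcat = Vmax/[E]total = 85.9 μM/s / 4.92 μM = 17.5 s⁻¹.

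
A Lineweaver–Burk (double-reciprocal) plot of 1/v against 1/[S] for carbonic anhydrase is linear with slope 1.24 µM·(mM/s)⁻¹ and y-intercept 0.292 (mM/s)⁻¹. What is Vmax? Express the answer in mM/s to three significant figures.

3.42 mM/s

The y-intercept of a Lineweaver–Burk plot equals 1/Vmax, so Vmax = 1/0.292 = 3.42 mM/s.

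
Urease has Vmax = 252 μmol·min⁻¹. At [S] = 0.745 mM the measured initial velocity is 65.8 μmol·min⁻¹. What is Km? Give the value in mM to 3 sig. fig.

2.11 mM

v/Vmax = 65.8/252 = 0.2611 = [S]/(Km+[S]).
So Km + [S] = [S]/0.2611 = 2.853 mM, giving Km = 2.853 − 0.745 = 2.11 mM.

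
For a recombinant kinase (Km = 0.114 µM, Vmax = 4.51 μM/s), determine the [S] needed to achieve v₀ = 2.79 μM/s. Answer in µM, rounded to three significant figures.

0.185 µM

Rearranging v = Vmax[S]/(Km+[S]) gives [S] = Km·v/(Vmax − v).
[S] = 0.114 × 2.79 / (4.51 − 2.79) = 0.3181/1.720 = 0.185 µM.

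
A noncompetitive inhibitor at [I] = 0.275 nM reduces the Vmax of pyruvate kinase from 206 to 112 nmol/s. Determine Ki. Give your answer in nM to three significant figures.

0.328 nM

Noncompetitive: Vmax,app = Vmax/α with α = 1 + [I]/Ki.
α = Vmax/Vmax,app = 206/112 = 1.839.
Ki = [I]/(α − 1) = 0.275/0.8393 = 0.328 nM.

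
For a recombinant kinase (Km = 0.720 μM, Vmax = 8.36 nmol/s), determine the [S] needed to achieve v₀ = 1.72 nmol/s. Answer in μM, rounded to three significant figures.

0.187 μM

The required fractional saturation is v/Vmax = 1.72/8.36 = 0.2057.
Then [S]/(Km+[S]) = 0.2057 ⇒ [S] = 0.720 × 0.2057/(1 − 0.2057) = 0.187 μM.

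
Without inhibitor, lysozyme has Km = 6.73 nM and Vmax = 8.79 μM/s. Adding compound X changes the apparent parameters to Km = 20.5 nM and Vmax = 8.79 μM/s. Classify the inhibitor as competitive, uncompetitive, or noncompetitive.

competitive

Km increases (6.73 → 20.5 nM) while Vmax is unchanged — the hallmark of competitive inhibition.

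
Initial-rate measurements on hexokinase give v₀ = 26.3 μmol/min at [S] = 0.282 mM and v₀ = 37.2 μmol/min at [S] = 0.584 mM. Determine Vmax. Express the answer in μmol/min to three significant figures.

60.7 μmol/min

From v = Vmax[S]/(Km+[S]), each point gives Vmax = v(Km+[S])/[S].
Equating: 26.3(Km+0.282)/0.282 = 37.2(Km+0.584)/0.584.
93.26·Km + 26.3 = 63.70·Km + 37.2, so (93.26 − 63.70)·Km = 37.2 − 26.3.
Km = 10.90/29.56 = 0.369 mM; then Vmax = 26.3(0.369+0.282)/0.282 = 60.7 μmol/min.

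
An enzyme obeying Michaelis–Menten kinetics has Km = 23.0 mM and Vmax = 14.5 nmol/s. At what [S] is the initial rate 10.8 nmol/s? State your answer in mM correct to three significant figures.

The required fractional saturation is v/Vmax = 10.8/14.5 = 0.7448.
Then [S]/(Km+[S]) = 0.7448 ⇒ [S] = 23.0 × 0.7448/(1 − 0.7448) = 67.1 mM.

67.1 mM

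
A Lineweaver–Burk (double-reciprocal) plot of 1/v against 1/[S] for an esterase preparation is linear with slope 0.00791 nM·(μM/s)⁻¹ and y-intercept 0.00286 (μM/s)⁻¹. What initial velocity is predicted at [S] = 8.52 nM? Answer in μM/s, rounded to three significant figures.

The y-intercept is 1/Vmax, so Vmax = 1/0.00286 = 350 μM/s.
The slope is Km/Vmax, so Km = 0.00791 × 350 = 2.77 nM.
Then v = 350 × 8.52/(2.77 + 8.52) = 264 μM/s.

264 μM/s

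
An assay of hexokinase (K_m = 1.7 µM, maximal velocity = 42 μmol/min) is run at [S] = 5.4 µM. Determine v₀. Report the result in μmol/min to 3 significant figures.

v = Vmax·[S]/(Km + [S]) = 42 × 5.4 / (1.7 + 5.4)
  = 226.8 / 7.100 = 31.9 μmol/min.

31.9 μmol/min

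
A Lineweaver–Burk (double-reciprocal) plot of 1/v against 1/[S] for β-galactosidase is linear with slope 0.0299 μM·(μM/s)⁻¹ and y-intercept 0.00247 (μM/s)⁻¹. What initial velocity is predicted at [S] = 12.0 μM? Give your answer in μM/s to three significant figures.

The y-intercept is 1/Vmax, so Vmax = 1/0.00247 = 405 μM/s.
The slope is Km/Vmax, so Km = 0.0299 × 405 = 12.1 μM.
Then v = 405 × 12.0/(12.1 + 12.0) = 202 μM/s.

202 μM/s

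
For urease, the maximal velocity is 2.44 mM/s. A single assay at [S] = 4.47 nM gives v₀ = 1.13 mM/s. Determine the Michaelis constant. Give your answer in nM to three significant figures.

5.18 nM

v/Vmax = 1.13/2.44 = 0.4631 = [S]/(Km+[S]).
So Km + [S] = [S]/0.4631 = 9.652 nM, giving Km = 9.652 − 4.47 = 5.18 nM.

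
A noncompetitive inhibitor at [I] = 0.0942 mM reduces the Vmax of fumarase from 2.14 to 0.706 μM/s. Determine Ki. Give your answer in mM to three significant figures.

0.0464 mM

Noncompetitive: Vmax,app = Vmax/α with α = 1 + [I]/Ki.
α = Vmax/Vmax,app = 2.14/0.706 = 3.031.
Since α = 1 + [I]/Ki, [I]/Ki = 3.031 − 1 = 2.031 and Ki = 0.0942/2.031 = 0.0464 mM.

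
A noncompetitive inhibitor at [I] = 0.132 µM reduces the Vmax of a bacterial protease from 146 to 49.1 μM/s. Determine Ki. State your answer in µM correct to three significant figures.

0.0669 µM

Noncompetitive: Vmax,app = Vmax/α with α = 1 + [I]/Ki.
α = Vmax/Vmax,app = 146/49.1 = 2.974.
Since α = 1 + [I]/Ki, [I]/Ki = 2.974 − 1 = 1.974 and Ki = 0.132/1.974 = 0.0669 µM.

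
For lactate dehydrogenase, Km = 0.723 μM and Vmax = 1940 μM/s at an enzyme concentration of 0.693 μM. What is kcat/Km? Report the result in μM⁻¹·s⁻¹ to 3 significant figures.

kcat = Vmax/[E]total = 1940/0.693 = 2800 s⁻¹.
kcat/Km = 2800/0.723 = 3870 μM⁻¹·s⁻¹.

3870 μM⁻¹·s⁻¹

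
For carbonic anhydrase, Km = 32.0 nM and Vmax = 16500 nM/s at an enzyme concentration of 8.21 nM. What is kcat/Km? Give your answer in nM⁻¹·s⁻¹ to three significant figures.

62.8 nM⁻¹·s⁻¹

kcat = Vmax/[E]total = 16500/8.21 = 2010 s⁻¹.
kcat/Km = 2010/32.0 = 62.8 nM⁻¹·s⁻¹.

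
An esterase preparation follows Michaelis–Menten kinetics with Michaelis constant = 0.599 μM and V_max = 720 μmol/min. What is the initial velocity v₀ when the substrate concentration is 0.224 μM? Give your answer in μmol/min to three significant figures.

196 μmol/min

[S]/(Km+[S]) = 0.224/0.8230 = 0.2722, the fractional saturation.
v = 0.2722 × Vmax = 0.2722 × 720 = 196 μmol/min.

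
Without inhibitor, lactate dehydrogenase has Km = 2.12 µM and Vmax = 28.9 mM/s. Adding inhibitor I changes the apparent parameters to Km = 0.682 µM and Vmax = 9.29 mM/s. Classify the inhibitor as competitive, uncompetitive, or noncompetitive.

uncompetitive

Both Km and Vmax decrease by the same factor (~3.11-fold) — characteristic of uncompetitive inhibition.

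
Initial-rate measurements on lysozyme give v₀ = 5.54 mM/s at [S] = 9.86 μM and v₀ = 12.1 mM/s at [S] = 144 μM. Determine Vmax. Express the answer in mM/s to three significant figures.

13.3 mM/s

From v = Vmax[S]/(Km+[S]), each point gives Vmax = v(Km+[S])/[S].
Equating: 5.54(Km+9.86)/9.86 = 12.1(Km+144)/144.
0.5619·Km + 5.54 = 0.08403·Km + 12.1, so (0.5619 − 0.08403)·Km = 12.1 − 5.54.
Km = 6.560/0.4778 = 13.7 μM; then Vmax = 5.54(13.7+9.86)/9.86 = 13.3 mM/s.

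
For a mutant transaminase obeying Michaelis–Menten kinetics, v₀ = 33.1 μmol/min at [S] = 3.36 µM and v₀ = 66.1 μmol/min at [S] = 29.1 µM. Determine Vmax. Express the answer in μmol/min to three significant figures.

From v = Vmax[S]/(Km+[S]), each point gives Vmax = v(Km+[S])/[S].
Equating: 33.1(Km+3.36)/3.36 = 66.1(Km+29.1)/29.1.
9.851·Km + 33.1 = 2.271·Km + 66.1, so (9.851 − 2.271)·Km = 66.1 − 33.1.
Km = 33.00/7.580 = 4.35 µM; then Vmax = 33.1(4.35+3.36)/3.36 = 76.0 μmol/min.

76.0 μmol/min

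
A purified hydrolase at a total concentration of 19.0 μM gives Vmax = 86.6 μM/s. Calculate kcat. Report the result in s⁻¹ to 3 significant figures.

4.56 s⁻¹

kcat = Vmax/[E]total = 86.6 μM/s / 19.0 μM = 4.56 s⁻¹.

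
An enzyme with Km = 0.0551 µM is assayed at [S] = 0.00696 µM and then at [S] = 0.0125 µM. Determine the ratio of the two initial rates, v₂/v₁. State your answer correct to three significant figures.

1.65

The fractional saturations are [S]/(Km+[S]) = 0.00696/0.06206 = 0.1121 and 0.0125/0.06760 = 0.1849.
v₂/v₁ is just their ratio: 0.1849/0.1121 = 1.65.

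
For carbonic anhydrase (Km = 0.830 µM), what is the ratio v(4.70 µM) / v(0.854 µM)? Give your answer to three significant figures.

The fractional saturations are [S]/(Km+[S]) = 0.854/1.684 = 0.5071 and 4.70/5.530 = 0.8499.
v₂/v₁ is just their ratio: 0.8499/0.5071 = 1.68.

1.68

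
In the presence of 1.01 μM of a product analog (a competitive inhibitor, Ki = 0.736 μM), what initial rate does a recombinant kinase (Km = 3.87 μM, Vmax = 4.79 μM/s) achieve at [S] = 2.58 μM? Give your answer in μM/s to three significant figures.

1.05 μM/s

With α = 1 + [I]/Ki = 1 + 1.01/0.736 = 2.372, the competitive rate law is v = Vmax[S] / (αKm + [S]).
v = 4.79×2.58 / (2.372×3.87 + 2.58) = 12.36/11.76 = 1.05 μM/s.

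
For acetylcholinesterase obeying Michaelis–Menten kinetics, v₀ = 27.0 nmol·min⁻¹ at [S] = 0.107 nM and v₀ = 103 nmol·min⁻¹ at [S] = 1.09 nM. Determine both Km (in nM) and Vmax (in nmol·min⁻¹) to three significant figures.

In reciprocal form, 1/v = (Km/Vmax)·(1/[S]) + 1/Vmax. The two points give (1/[S], 1/v) = (9.346, 0.03704) and (0.9174, 0.009709).
Slope = (0.03704 − 0.009709)/(9.346 − 0.9174) = 0.003242; intercept = 0.03704 − 0.003242×9.346 = 0.006734.
Vmax = 1/intercept = 148 nmol·min⁻¹; Km = slope × Vmax = 0.003242 × 148 = 0.481 nM.

Km = 0.481 nM; Vmax = 148 nmol·min⁻¹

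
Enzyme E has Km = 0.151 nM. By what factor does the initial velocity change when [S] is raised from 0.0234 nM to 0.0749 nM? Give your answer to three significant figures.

2.47

Since Vmax cancels, v₂/v₁ = [S]₂(Km+[S]₁) / [S]₁(Km+[S]₂).
= 0.0749×(0.151+0.0234) / (0.0234×(0.151+0.0749)) = 0.01306/0.005286 = 2.47.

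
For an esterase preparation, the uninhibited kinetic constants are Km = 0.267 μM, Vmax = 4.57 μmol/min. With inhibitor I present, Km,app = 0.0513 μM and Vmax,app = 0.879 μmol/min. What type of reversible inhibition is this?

uncompetitive

Both Km and Vmax decrease by the same factor (~5.20-fold) — characteristic of uncompetitive inhibition.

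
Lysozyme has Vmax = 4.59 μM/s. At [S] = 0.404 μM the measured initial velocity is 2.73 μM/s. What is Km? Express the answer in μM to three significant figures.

0.275 μM

From v = Vmax[S]/(Km+[S]), Km = [S](Vmax − v)/v.
Km = 0.404 × (4.59 − 2.73) / 2.73 = 0.7514/2.73 = 0.275 μM.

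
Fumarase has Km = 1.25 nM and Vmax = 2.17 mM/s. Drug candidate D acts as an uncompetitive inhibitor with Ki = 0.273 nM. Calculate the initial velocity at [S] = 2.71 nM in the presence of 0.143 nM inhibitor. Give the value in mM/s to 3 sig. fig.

1.09 mM/s

With α = 1 + [I]/Ki = 1 + 0.143/0.273 = 1.524, the uncompetitive rate law is v = (Vmax/α)·[S] / (Km/α + [S]).
v = (2.17/1.524)×2.71 / (1.25/1.524 + 2.71) = 3.859/3.530 = 1.09 mM/s.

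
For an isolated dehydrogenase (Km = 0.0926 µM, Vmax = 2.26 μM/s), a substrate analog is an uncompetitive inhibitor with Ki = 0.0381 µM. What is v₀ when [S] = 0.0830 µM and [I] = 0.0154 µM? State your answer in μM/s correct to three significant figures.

0.897 μM/s

With α = 1 + [I]/Ki = 1 + 0.0154/0.0381 = 1.404, the uncompetitive rate law is v = (Vmax/α)·[S] / (Km/α + [S]).
v = (2.26/1.404)×0.0830 / (0.0926/1.404 + 0.0830) = 0.1336/0.1489 = 0.897 μM/s.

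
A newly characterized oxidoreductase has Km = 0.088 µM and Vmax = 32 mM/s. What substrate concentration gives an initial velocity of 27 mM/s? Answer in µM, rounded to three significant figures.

0.475 µM

The required fractional saturation is v/Vmax = 27/32 = 0.8438.
Then [S]/(Km+[S]) = 0.8438 ⇒ [S] = 0.088 × 0.8438/(1 − 0.8438) = 0.475 µM.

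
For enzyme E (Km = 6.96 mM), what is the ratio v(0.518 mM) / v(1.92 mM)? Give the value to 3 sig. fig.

The fractional saturations are [S]/(Km+[S]) = 1.92/8.880 = 0.2162 and 0.518/7.478 = 0.06927.
v₂/v₁ is just their ratio: 0.06927/0.2162 = 0.320.

0.320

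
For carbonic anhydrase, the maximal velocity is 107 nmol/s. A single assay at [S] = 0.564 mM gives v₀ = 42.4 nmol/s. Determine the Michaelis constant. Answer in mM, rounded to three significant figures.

v/Vmax = 42.4/107 = 0.3963 = [S]/(Km+[S]).
So Km + [S] = [S]/0.3963 = 1.423 mM, giving Km = 1.423 − 0.564 = 0.859 mM.

0.859 mM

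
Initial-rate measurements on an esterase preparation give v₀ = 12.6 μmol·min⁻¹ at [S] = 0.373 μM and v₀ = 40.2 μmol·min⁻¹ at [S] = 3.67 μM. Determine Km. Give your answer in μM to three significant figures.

1.21 μM

In reciprocal form, 1/v = (Km/Vmax)·(1/[S]) + 1/Vmax. The two points give (1/[S], 1/v) = (2.681, 0.07937) and (0.2725, 0.02488).
Slope = (0.07937 − 0.02488)/(2.681 − 0.2725) = 0.02262; intercept = 0.07937 − 0.02262×2.681 = 0.01871.
Vmax = 1/intercept = 53.4 μmol·min⁻¹; Km = slope × Vmax = 0.02262 × 53.4 = 1.21 μM.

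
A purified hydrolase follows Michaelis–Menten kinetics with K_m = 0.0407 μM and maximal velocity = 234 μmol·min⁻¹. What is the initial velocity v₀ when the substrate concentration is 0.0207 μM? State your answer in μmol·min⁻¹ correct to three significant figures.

78.9 μmol·min⁻¹

[S]/(Km+[S]) = 0.0207/0.06140 = 0.3371, the fractional saturation.
v = 0.3371 × Vmax = 0.3371 × 234 = 78.9 μmol·min⁻¹.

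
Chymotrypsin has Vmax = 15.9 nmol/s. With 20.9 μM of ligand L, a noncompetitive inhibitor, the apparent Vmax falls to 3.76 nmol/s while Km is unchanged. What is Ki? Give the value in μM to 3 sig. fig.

6.47 μM

Noncompetitive: Vmax,app = Vmax/α with α = 1 + [I]/Ki.
α = Vmax/Vmax,app = 15.9/3.76 = 4.229.
Ki = [I]/(α − 1) = 20.9/3.229 = 6.47 μM.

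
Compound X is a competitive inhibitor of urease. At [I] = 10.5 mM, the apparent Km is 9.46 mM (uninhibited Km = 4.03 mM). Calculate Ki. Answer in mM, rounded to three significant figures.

7.79 mM

Competitive: Km,app = α·Km with α = 1 + [I]/Ki.
α = Km,app/Km = 9.46/4.03 = 2.347.
Ki = [I]/(α − 1) = 10.5/1.347 = 7.79 mM.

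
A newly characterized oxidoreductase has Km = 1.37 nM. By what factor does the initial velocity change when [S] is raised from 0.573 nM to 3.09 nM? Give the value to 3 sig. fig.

The fractional saturations are [S]/(Km+[S]) = 0.573/1.943 = 0.2949 and 3.09/4.460 = 0.6928.
v₂/v₁ is just their ratio: 0.6928/0.2949 = 2.35.

2.35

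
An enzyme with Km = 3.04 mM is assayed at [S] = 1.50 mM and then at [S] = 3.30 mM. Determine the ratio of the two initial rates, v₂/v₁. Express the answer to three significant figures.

Since Vmax cancels, v₂/v₁ = [S]₂(Km+[S]₁) / [S]₁(Km+[S]₂).
= 3.30×(3.04+1.50) / (1.50×(3.04+3.30)) = 14.98/9.510 = 1.58.

1.58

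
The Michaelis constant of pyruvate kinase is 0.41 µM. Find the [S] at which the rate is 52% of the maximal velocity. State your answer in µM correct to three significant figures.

v/Vmax = [S]/(Km+[S]) = 0.52, so [S] = Km·0.52/(1 − 0.52) = 0.41 × 1.083.
[S] = 0.444 µM.

0.444 µM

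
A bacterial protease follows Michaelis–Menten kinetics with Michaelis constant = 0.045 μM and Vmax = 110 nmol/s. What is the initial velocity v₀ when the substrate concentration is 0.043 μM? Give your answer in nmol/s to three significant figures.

53.8 nmol/s

v = Vmax·[S]/(Km + [S]) = 110 × 0.043 / (0.045 + 0.043)
  = 4.730 / 0.08800 = 53.8 nmol/s.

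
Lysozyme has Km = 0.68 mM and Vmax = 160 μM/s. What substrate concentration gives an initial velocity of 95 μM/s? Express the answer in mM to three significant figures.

0.994 mM

The required fractional saturation is v/Vmax = 95/160 = 0.5938.
Then [S]/(Km+[S]) = 0.5938 ⇒ [S] = 0.68 × 0.5938/(1 − 0.5938) = 0.994 mM.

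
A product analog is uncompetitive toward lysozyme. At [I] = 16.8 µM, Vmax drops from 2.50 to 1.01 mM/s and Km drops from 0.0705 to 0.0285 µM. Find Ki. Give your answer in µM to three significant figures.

Uncompetitive: Vmax,app = Vmax/α (and Km,app = Km/α) with α = 1 + [I]/Ki.
α = Vmax/Vmax,app = 2.50/1.01 = 2.475.
Ki = [I]/(α − 1) = 16.8/1.475 = 11.4 µM.

11.4 µM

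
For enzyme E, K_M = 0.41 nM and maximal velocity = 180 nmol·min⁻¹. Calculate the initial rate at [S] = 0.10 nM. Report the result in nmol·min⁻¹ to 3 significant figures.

v = Vmax·[S]/(Km + [S]) = 180 × 0.10 / (0.41 + 0.10)
  = 18.00 / 0.5100 = 35.3 nmol·min⁻¹.

35.3 nmol·min⁻¹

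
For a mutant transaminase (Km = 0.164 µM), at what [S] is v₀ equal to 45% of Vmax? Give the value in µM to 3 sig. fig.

0.134 µM

v/Vmax = [S]/(Km+[S]) = 0.45, so [S] = Km·0.45/(1 − 0.45) = 0.164 × 0.8182.
[S] = 0.134 µM.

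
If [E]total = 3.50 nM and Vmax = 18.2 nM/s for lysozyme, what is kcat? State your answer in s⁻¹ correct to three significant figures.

kcat = Vmax/[E]total = 18.2 nM/s / 3.50 nM = 5.20 s⁻¹.

5.20 s⁻¹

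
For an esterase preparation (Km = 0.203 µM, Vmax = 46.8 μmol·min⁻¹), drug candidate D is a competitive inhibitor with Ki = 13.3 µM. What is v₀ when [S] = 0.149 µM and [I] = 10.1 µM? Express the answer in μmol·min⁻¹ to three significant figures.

α = 1 + [I]/Ki = 1 + 10.1/13.3 = 1.759.
For a competitive inhibitor, Vmax is unchanged and the apparent Km becomes α·Km: Km,app = 0.357 µM, Vmax,app = 46.8 μmol·min⁻¹.
v = Vmax,app·[S]/(Km,app + [S]) = 46.8 × 0.149/(0.357 + 0.149) = 13.8 μmol·min⁻¹.

13.8 μmol·min⁻¹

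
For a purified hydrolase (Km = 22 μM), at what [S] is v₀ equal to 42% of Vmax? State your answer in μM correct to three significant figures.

v/Vmax = [S]/(Km+[S]) = 0.42, so [S] = Km·0.42/(1 − 0.42) = 22 × 0.7241.
[S] = 15.9 μM.

15.9 μM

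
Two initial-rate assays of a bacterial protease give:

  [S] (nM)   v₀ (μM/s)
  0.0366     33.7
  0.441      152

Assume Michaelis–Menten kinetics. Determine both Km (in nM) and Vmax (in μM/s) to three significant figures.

In reciprocal form, 1/v = (Km/Vmax)·(1/[S]) + 1/Vmax. The two points give (1/[S], 1/v) = (27.32, 0.02967) and (2.268, 0.006579).
Slope = (0.02967 − 0.006579)/(27.32 − 2.268) = 0.0009218; intercept = 0.02967 − 0.0009218×27.32 = 0.004489.
Vmax = 1/intercept = 223 μM/s; Km = slope × Vmax = 0.0009218 × 223 = 0.205 nM.

Km = 0.205 nM; Vmax = 223 μM/s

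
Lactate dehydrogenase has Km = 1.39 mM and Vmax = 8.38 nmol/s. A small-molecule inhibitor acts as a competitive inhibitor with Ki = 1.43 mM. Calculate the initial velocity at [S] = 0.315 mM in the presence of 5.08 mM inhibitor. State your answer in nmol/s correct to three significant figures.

0.397 nmol/s

With α = 1 + [I]/Ki = 1 + 5.08/1.43 = 4.552, the competitive rate law is v = Vmax[S] / (αKm + [S]).
v = 8.38×0.315 / (4.552×1.39 + 0.315) = 2.640/6.643 = 0.397 nmol/s.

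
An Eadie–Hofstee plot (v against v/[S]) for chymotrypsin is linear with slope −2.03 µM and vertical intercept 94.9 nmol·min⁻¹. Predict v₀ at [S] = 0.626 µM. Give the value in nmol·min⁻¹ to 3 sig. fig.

22.4 nmol·min⁻¹

In the Eadie–Hofstee form v = Vmax − Km·(v/[S]), the slope is −Km and the intercept is Vmax, so Km = 2.03 µM and Vmax = 94.9 nmol·min⁻¹.
v = 94.9 × 0.626/(2.03 + 0.626) = 22.4 nmol·min⁻¹.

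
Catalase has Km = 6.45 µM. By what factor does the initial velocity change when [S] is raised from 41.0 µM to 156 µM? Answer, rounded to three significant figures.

Since Vmax cancels, v₂/v₁ = [S]₂(Km+[S]₁) / [S]₁(Km+[S]₂).
= 156×(6.45+41.0) / (41.0×(6.45+156)) = 7402/6660 = 1.11.

1.11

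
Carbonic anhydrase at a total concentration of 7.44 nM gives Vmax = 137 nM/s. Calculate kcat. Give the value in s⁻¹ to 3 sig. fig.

18.4 s⁻¹

kcat = Vmax/[E]total = 137 nM/s / 7.44 nM = 18.4 s⁻¹.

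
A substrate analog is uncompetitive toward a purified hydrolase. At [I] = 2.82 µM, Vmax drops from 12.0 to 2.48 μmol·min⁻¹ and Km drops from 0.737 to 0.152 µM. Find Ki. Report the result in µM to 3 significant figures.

0.735 µM

Uncompetitive: Vmax,app = Vmax/α (and Km,app = Km/α) with α = 1 + [I]/Ki.
α = Vmax/Vmax,app = 12.0/2.48 = 4.839.
Since α = 1 + [I]/Ki, [I]/Ki = 4.839 − 1 = 3.839 and Ki = 2.82/3.839 = 0.735 µM.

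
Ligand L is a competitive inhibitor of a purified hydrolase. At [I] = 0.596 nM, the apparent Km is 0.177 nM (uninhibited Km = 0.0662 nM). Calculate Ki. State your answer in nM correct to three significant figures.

0.356 nM

Competitive: Km,app = α·Km with α = 1 + [I]/Ki.
α = Km,app/Km = 0.177/0.0662 = 2.674.
Since α = 1 + [I]/Ki, [I]/Ki = 2.674 − 1 = 1.674 and Ki = 0.596/1.674 = 0.356 nM.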